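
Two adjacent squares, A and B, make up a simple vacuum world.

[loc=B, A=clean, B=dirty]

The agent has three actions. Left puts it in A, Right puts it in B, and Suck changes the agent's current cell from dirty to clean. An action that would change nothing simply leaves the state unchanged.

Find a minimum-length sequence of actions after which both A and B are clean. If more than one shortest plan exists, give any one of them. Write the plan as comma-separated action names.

Suck

[1] after Suck: <B|clean|clean>
min 1: B is dirty, one Suck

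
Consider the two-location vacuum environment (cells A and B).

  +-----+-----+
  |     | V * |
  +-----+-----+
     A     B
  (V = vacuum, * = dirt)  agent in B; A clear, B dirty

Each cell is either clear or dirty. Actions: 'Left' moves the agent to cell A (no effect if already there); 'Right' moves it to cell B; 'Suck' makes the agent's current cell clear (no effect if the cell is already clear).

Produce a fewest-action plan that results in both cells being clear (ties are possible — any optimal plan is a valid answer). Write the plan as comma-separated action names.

Suck

[1] after Suck: in B — A clear, B clear
min 1: B is dirty, one Suck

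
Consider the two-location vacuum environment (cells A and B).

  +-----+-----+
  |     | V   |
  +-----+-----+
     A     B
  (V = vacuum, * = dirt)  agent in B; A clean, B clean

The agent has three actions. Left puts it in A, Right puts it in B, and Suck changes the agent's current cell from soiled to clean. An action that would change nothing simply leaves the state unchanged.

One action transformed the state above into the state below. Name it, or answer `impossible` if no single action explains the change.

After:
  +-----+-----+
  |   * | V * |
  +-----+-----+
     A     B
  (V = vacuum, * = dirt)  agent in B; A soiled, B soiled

try  Left: loc=A A=clean B=clean
try Right: loc=B A=clean B=clean
try  Suck: loc=B A=clean B=clean
no single action produces the after-state

impossible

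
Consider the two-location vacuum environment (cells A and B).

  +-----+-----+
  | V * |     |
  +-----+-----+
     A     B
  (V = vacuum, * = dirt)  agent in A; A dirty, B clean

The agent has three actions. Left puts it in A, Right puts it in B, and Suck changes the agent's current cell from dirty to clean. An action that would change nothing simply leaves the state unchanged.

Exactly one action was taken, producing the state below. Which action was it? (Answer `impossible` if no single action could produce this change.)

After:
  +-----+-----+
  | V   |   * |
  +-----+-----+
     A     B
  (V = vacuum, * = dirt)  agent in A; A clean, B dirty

try  Left: in A — A dirty, B clean
try Right: in B — A dirty, B clean
try  Suck: in A — A clean, B clean
no single action produces the after-state

impossible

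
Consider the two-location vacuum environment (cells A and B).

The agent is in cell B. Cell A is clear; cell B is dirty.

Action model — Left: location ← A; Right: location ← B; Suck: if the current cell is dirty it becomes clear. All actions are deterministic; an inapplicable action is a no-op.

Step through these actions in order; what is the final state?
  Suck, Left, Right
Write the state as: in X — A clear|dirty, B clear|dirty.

step 1/3 (Suck): in B — A clear, B clear
step 2/3 (Left): in A — A clear, B clear
step 3/3 (Right): in B — A clear, B clear

in B — A clear, B clear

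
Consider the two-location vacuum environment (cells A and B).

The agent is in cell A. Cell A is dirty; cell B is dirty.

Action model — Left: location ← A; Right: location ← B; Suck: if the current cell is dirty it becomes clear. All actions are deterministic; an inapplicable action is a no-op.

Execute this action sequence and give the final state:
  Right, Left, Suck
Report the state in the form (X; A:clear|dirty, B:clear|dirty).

(A; A:clear, B:dirty)

step 1/3 (Right): (B; A:dirty, B:dirty)
step 2/3 (Left): (A; A:dirty, B:dirty)
step 3/3 (Suck): (A; A:clear, B:dirty)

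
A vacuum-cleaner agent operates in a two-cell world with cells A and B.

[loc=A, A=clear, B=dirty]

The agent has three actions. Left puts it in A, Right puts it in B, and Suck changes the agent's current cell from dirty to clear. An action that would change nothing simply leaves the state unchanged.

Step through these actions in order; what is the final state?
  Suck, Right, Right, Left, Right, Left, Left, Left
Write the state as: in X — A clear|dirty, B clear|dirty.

step 1/8 (Suck): in A — A clear, B dirty
step 2/8 (Right): in B — A clear, B dirty
step 3/8 (Right): in B — A clear, B dirty
step 4/8 (Left): in A — A clear, B dirty
step 5/8 (Right): in B — A clear, B dirty
step 6/8 (Left): in A — A clear, B dirty
step 7/8 (Left): in A — A clear, B dirty
step 8/8 (Left): in A — A clear, B dirty

in A — A clear, B dirty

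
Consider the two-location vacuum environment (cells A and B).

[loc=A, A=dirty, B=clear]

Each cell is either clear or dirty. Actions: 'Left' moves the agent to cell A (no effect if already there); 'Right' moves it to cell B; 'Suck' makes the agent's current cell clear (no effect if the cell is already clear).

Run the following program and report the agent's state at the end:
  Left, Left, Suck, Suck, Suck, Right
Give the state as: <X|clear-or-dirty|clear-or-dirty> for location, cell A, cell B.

<B|clear|clear>

1) do Left; now <A|dirty|clear>
2) do Left; now <A|dirty|clear>
3) do Suck; now <A|clear|clear>
4) do Suck; now <A|clear|clear>
5) do Suck; now <A|clear|clear>
6) do Right; now <B|clear|clear>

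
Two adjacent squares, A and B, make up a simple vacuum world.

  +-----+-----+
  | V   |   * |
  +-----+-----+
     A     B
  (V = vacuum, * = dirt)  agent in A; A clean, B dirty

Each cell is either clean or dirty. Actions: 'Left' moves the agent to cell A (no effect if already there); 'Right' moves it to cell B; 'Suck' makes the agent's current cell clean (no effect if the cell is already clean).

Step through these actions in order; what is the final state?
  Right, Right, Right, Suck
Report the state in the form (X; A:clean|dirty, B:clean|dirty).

(B; A:clean, B:clean)

[1] after Right: (B; A:clean, B:dirty)
[2] after Right: (B; A:clean, B:dirty)
[3] after Right: (B; A:clean, B:dirty)
[4] after Suck: (B; A:clean, B:clean)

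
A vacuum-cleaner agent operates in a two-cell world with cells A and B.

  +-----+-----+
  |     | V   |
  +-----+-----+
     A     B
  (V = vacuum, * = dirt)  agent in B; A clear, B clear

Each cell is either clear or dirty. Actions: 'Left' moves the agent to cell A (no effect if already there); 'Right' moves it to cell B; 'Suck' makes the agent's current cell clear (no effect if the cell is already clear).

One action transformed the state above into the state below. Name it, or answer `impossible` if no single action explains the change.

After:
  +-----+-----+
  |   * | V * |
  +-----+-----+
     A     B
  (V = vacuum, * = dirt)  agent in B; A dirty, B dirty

try  Left: in A — A clear, B clear
try Right: in B — A clear, B clear
try  Suck: in B — A clear, B clear
no single action produces the after-state

impossible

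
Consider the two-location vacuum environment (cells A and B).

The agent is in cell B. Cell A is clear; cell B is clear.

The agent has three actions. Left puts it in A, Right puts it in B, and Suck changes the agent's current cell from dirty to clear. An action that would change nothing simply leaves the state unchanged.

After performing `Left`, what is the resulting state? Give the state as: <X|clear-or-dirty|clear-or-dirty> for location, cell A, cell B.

<A|clear|clear>

start: <B|clear|clear>
step 1/1 (Left): <A|clear|clear>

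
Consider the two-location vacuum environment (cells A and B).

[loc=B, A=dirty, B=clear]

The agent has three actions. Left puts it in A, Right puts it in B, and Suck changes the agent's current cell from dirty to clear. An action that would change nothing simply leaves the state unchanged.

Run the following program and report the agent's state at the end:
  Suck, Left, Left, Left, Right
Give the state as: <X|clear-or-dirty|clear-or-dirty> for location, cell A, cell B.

<B|dirty|clear>

Suck (#1): <B|dirty|clear>
Left (#2): <A|dirty|clear>
Left (#3): <A|dirty|clear>
Left (#4): <A|dirty|clear>
Right (#5): <B|dirty|clear>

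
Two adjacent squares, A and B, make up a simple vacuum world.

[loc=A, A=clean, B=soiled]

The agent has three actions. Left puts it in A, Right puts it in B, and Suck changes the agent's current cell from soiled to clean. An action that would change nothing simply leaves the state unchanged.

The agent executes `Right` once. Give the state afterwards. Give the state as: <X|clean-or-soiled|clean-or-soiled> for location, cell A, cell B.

start: <A|clean|soiled>
step 1/1 (Right): <B|clean|soiled>

<B|clean|soiled>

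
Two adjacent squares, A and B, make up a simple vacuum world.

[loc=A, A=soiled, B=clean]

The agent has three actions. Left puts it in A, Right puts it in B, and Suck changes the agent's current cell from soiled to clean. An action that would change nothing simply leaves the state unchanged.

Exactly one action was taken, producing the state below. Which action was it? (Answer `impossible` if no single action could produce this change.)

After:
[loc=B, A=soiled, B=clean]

try  Left: (A; A:soiled, B:clean)
try Right: (B; A:soiled, B:clean)  ← match
try  Suck: (A; A:clean, B:clean)

Right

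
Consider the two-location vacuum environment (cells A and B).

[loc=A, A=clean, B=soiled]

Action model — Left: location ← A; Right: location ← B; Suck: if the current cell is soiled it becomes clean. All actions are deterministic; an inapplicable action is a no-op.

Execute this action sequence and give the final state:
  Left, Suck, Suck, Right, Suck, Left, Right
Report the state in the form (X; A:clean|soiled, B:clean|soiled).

step 1/7 (Left): (A; A:clean, B:soiled)
step 2/7 (Suck): (A; A:clean, B:soiled)
step 3/7 (Suck): (A; A:clean, B:soiled)
step 4/7 (Right): (B; A:clean, B:soiled)
step 5/7 (Suck): (B; A:clean, B:clean)
step 6/7 (Left): (A; A:clean, B:clean)
step 7/7 (Right): (B; A:clean, B:clean)

(B; A:clean, B:clean)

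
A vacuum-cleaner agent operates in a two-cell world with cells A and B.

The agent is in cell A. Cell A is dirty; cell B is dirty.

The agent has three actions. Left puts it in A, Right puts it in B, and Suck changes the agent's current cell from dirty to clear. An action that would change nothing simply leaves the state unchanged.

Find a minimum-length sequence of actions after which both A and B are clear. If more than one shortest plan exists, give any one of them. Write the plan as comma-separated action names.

Suck, Right, Suck

step 1/3 (Suck): (A; A:clear, B:dirty)
step 2/3 (Right): (B; A:clear, B:dirty)
step 3/3 (Suck): (B; A:clear, B:clear)
min 3: Suck A + move + Suck B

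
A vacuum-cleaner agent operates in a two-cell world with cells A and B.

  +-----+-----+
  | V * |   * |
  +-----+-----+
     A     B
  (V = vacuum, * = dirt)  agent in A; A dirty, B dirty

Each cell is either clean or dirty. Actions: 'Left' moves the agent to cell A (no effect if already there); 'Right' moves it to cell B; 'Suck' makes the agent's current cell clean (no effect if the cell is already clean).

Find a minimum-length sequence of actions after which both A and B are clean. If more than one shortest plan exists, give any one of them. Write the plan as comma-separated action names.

Suck, Right, Suck

t=1 Suck ⇒ <A|clean|dirty>
t=2 Right ⇒ <B|clean|dirty>
t=3 Suck ⇒ <B|clean|clean>
min 3: Suck A + move + Suck B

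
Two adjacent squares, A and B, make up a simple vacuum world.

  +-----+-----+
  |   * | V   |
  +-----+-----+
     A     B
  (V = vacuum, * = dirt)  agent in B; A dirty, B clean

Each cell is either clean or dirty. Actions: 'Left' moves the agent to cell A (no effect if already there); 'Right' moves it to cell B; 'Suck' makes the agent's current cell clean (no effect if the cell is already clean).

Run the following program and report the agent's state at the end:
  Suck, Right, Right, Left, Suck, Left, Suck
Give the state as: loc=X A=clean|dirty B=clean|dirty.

loc=A A=clean B=clean

Suck (#1): loc=B A=dirty B=clean
Right (#2): loc=B A=dirty B=clean
Right (#3): loc=B A=dirty B=clean
Left (#4): loc=A A=dirty B=clean
Suck (#5): loc=A A=clean B=clean
Left (#6): loc=A A=clean B=clean
Suck (#7): loc=A A=clean B=clean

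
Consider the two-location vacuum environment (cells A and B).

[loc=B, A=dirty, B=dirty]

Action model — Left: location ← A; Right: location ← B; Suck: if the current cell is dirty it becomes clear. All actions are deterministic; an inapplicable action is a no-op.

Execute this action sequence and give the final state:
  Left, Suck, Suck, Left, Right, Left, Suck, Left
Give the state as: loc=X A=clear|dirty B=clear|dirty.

loc=A A=clear B=dirty

t=1 Left ⇒ loc=A A=dirty B=dirty
t=2 Suck ⇒ loc=A A=clear B=dirty
t=3 Suck ⇒ loc=A A=clear B=dirty
t=4 Left ⇒ loc=A A=clear B=dirty
t=5 Right ⇒ loc=B A=clear B=dirty
t=6 Left ⇒ loc=A A=clear B=dirty
t=7 Suck ⇒ loc=A A=clear B=dirty
t=8 Left ⇒ loc=A A=clear B=dirty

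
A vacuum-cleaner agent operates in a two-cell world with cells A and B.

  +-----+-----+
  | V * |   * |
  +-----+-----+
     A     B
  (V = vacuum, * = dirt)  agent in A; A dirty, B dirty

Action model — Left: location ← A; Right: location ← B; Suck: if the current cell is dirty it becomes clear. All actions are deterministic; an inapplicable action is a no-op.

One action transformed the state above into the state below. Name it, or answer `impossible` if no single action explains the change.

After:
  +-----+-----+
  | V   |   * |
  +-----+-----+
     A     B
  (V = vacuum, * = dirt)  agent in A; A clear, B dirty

Suck

try  Left: <A|dirty|dirty>
try Right: <B|dirty|dirty>
try  Suck: <A|clear|dirty>  ← match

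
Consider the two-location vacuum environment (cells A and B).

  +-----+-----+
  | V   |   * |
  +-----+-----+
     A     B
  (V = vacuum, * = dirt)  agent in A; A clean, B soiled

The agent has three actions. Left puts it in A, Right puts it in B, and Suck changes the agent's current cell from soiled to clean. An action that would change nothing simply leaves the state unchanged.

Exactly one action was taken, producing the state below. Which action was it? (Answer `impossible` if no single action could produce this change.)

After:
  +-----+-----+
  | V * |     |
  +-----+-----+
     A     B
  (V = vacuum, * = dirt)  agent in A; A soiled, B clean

try  Left: loc=A A=clean B=soiled
try Right: loc=B A=clean B=soiled
try  Suck: loc=A A=clean B=soiled
no single action produces the after-state

impossible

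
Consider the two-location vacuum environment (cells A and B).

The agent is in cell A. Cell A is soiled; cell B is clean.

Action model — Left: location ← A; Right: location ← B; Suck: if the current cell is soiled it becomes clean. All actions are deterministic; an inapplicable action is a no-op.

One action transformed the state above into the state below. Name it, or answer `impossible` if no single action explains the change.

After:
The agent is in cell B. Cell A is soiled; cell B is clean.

try  Left: loc=A A=soiled B=clean
try Right: loc=B A=soiled B=clean  ← match
try  Suck: loc=A A=clean B=clean

Right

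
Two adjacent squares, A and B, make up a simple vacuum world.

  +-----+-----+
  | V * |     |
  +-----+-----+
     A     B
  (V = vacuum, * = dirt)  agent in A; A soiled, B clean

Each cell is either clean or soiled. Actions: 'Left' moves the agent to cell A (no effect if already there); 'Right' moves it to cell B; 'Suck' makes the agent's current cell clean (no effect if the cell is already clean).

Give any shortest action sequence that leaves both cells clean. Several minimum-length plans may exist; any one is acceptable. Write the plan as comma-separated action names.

[1] after Suck: in A — A clean, B clean
min 1: A is soiled, one Suck

Suck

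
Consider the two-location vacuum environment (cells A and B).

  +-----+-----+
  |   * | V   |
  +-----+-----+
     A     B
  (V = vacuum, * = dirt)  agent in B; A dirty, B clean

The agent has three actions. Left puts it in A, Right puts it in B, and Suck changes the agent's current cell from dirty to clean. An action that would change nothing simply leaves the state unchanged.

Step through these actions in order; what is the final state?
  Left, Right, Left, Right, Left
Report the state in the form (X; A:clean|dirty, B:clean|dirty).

(A; A:dirty, B:clean)

t=1 Left ⇒ (A; A:dirty, B:clean)
t=2 Right ⇒ (B; A:dirty, B:clean)
t=3 Left ⇒ (A; A:dirty, B:clean)
t=4 Right ⇒ (B; A:dirty, B:clean)
t=5 Left ⇒ (A; A:dirty, B:clean)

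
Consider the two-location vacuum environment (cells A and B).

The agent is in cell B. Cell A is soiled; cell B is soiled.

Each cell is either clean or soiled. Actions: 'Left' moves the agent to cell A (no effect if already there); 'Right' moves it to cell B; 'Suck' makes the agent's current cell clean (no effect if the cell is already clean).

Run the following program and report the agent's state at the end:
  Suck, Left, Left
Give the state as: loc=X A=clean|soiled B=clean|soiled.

1) do Suck; now loc=B A=soiled B=clean
2) do Left; now loc=A A=soiled B=clean
3) do Left; now loc=A A=soiled B=clean

loc=A A=soiled B=clean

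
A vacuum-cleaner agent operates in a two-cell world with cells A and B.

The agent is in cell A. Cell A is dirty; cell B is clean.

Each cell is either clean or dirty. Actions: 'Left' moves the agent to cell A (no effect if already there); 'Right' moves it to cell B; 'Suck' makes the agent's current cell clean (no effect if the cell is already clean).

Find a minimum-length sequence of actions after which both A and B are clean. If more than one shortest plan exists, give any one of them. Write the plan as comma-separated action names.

Suck

t=1 Suck ⇒ <A|clean|clean>
min 1: A is dirty, one Suck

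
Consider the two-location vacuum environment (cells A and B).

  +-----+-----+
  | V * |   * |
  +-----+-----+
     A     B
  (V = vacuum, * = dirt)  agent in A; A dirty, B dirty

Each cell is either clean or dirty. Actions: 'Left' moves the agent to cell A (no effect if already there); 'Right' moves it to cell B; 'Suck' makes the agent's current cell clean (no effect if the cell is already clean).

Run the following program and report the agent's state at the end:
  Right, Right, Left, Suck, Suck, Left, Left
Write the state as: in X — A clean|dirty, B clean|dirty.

in A — A clean, B dirty

t=1 Right ⇒ in B — A dirty, B dirty
t=2 Right ⇒ in B — A dirty, B dirty
t=3 Left ⇒ in A — A dirty, B dirty
t=4 Suck ⇒ in A — A clean, B dirty
t=5 Suck ⇒ in A — A clean, B dirty
t=6 Left ⇒ in A — A clean, B dirty
t=7 Left ⇒ in A — A clean, B dirty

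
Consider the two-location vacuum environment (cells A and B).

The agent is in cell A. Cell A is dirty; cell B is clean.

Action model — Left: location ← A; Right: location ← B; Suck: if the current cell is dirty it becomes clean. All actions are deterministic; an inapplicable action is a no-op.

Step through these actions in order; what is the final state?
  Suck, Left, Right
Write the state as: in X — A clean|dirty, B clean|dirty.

in B — A clean, B clean

Suck (#1): in A — A clean, B clean
Left (#2): in A — A clean, B clean
Right (#3): in B — A clean, B clean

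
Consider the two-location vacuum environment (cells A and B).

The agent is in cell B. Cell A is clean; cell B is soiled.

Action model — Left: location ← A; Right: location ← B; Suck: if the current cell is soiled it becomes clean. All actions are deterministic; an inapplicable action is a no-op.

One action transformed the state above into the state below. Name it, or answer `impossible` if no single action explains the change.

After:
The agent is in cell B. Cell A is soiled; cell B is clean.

impossible

try  Left: <A|clean|soiled>
try Right: <B|clean|soiled>
try  Suck: <B|clean|clean>
no single action produces the after-state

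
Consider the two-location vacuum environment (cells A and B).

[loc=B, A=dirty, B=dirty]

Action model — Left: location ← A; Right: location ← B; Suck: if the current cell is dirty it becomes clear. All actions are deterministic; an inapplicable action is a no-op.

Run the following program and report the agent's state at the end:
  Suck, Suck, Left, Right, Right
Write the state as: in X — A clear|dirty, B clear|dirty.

in B — A dirty, B clear

1) do Suck; now in B — A dirty, B clear
2) do Suck; now in B — A dirty, B clear
3) do Left; now in A — A dirty, B clear
4) do Right; now in B — A dirty, B clear
5) do Right; now in B — A dirty, B clear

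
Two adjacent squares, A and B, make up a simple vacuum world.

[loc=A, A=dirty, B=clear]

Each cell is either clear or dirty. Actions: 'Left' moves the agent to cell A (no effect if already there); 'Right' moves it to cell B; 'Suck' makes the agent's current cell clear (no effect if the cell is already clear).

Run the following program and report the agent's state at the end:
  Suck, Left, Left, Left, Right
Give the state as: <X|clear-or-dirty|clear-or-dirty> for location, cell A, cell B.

step 1/5 (Suck): <A|clear|clear>
step 2/5 (Left): <A|clear|clear>
step 3/5 (Left): <A|clear|clear>
step 4/5 (Left): <A|clear|clear>
step 5/5 (Right): <B|clear|clear>

<B|clear|clear>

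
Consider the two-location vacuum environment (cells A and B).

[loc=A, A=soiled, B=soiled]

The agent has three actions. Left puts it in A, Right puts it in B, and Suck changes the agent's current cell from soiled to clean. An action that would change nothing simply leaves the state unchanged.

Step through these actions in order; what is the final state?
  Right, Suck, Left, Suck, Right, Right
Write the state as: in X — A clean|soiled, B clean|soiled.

step 1/6 (Right): in B — A soiled, B soiled
step 2/6 (Suck): in B — A soiled, B clean
step 3/6 (Left): in A — A soiled, B clean
step 4/6 (Suck): in A — A clean, B clean
step 5/6 (Right): in B — A clean, B clean
step 6/6 (Right): in B — A clean, B clean

in B — A clean, B clean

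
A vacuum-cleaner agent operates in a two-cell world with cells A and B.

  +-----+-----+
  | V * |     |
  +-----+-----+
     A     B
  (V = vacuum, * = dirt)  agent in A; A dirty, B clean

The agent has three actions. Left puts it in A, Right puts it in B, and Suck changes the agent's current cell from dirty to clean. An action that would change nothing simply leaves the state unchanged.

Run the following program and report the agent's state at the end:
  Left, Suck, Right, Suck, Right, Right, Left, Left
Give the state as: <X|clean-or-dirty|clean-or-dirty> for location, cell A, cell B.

<A|clean|clean>

1. Left → <A|dirty|clean>
2. Suck → <A|clean|clean>
3. Right → <B|clean|clean>
4. Suck → <B|clean|clean>
5. Right → <B|clean|clean>
6. Right → <B|clean|clean>
7. Left → <A|clean|clean>
8. Left → <A|clean|clean>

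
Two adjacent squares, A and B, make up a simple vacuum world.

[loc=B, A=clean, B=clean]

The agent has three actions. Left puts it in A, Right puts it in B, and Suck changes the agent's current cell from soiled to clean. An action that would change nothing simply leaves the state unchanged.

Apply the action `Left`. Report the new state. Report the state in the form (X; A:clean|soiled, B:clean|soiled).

start: (B; A:clean, B:clean)
step 1/1 (Left): (A; A:clean, B:clean)

(A; A:clean, B:clean)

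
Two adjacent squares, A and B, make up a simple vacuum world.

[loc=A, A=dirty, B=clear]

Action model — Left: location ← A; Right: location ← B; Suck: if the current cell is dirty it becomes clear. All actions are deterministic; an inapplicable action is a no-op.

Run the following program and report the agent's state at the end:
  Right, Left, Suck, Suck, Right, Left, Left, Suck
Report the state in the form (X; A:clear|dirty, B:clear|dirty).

step 1/8 (Right): (B; A:dirty, B:clear)
step 2/8 (Left): (A; A:dirty, B:clear)
step 3/8 (Suck): (A; A:clear, B:clear)
step 4/8 (Suck): (A; A:clear, B:clear)
step 5/8 (Right): (B; A:clear, B:clear)
step 6/8 (Left): (A; A:clear, B:clear)
step 7/8 (Left): (A; A:clear, B:clear)
step 8/8 (Suck): (A; A:clear, B:clear)

(A; A:clear, B:clear)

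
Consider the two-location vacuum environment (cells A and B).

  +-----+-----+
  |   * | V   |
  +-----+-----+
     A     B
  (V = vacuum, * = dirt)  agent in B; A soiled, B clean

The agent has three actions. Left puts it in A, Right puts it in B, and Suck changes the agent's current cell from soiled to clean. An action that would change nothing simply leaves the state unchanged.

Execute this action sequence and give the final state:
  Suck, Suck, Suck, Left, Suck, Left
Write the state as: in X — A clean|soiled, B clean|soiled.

[1] after Suck: in B — A soiled, B clean
[2] after Suck: in B — A soiled, B clean
[3] after Suck: in B — A soiled, B clean
[4] after Left: in A — A soiled, B clean
[5] after Suck: in A — A clean, B clean
[6] after Left: in A — A clean, B clean

in A — A clean, B clean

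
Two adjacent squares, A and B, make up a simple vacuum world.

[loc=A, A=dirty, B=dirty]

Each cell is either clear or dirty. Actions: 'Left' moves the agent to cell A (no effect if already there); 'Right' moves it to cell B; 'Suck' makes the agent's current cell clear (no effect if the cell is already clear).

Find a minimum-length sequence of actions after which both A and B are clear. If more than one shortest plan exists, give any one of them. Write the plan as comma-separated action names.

Suck, Right, Suck

1. Suck → in A — A clear, B dirty
2. Right → in B — A clear, B dirty
3. Suck → in B — A clear, B clear
min 3: Suck A + move + Suck B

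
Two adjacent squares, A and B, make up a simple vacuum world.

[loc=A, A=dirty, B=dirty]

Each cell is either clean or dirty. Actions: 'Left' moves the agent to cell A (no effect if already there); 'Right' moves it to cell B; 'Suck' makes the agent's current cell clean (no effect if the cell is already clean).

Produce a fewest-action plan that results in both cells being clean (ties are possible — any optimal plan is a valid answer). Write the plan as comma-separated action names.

Suck (#1): in A — A clean, B dirty
Right (#2): in B — A clean, B dirty
Suck (#3): in B — A clean, B clean
min 3: Suck A + move + Suck B

Suck, Right, Suck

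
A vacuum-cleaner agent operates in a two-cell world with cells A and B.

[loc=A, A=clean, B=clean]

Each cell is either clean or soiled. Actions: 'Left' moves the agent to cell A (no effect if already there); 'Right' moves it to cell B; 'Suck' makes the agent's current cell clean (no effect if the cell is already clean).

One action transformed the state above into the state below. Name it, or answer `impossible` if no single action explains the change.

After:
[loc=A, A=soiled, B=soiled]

try  Left: in A — A clean, B clean
try Right: in B — A clean, B clean
try  Suck: in A — A clean, B clean
no single action produces the after-state

impossible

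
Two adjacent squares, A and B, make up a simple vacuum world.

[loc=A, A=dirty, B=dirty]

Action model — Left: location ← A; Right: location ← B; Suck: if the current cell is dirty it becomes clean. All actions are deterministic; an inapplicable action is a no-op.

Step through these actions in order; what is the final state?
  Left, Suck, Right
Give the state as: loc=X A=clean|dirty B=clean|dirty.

step 1/3 (Left): loc=A A=dirty B=dirty
step 2/3 (Suck): loc=A A=clean B=dirty
step 3/3 (Right): loc=B A=clean B=dirty

loc=B A=clean B=dirty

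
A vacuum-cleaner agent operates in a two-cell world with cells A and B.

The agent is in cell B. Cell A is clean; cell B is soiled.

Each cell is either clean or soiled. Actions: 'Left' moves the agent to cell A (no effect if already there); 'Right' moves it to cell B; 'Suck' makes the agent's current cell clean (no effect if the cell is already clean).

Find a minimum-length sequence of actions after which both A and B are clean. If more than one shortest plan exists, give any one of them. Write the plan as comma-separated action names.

Suck

t=1 Suck ⇒ loc=B A=clean B=clean
min 1: B is soiled, one Suck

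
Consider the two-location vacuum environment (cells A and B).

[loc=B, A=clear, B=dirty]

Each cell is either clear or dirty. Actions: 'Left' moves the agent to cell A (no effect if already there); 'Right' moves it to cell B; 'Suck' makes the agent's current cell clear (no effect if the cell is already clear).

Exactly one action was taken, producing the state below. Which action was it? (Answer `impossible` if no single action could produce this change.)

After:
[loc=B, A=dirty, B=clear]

try  Left: (A; A:clear, B:dirty)
try Right: (B; A:clear, B:dirty)
try  Suck: (B; A:clear, B:clear)
no single action produces the after-state

impossible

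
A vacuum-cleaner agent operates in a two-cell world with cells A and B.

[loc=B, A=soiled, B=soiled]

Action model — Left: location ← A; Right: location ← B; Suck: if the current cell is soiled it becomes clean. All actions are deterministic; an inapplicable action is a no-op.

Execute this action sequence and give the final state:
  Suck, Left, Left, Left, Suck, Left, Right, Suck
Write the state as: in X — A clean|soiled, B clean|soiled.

1) do Suck; now in B — A soiled, B clean
2) do Left; now in A — A soiled, B clean
3) do Left; now in A — A soiled, B clean
4) do Left; now in A — A soiled, B clean
5) do Suck; now in A — A clean, B clean
6) do Left; now in A — A clean, B clean
7) do Right; now in B — A clean, B clean
8) do Suck; now in B — A clean, B clean

in B — A clean, B clean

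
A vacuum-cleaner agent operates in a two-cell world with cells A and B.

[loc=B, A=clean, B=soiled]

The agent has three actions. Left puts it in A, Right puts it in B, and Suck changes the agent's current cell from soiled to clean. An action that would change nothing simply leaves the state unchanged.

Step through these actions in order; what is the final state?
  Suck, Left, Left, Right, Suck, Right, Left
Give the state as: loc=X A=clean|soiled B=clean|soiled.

1) do Suck; now loc=B A=clean B=clean
2) do Left; now loc=A A=clean B=clean
3) do Left; now loc=A A=clean B=clean
4) do Right; now loc=B A=clean B=clean
5) do Suck; now loc=B A=clean B=clean
6) do Right; now loc=B A=clean B=clean
7) do Left; now loc=A A=clean B=clean

loc=A A=clean B=clean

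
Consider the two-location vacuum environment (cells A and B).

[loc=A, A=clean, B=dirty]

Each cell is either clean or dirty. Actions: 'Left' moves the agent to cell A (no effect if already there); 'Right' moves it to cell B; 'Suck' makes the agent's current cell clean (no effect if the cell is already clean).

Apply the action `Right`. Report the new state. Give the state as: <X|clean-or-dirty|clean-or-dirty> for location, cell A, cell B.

<B|clean|dirty>

start: <A|clean|dirty>
Right (#1): <B|clean|dirty>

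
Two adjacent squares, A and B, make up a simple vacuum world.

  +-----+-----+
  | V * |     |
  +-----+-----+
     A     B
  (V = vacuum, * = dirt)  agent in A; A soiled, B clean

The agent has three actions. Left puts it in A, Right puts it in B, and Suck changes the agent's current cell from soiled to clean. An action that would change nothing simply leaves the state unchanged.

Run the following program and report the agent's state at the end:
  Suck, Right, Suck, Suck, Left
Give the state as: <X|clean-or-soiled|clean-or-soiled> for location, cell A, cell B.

<A|clean|clean>

t=1 Suck ⇒ <A|clean|clean>
t=2 Right ⇒ <B|clean|clean>
t=3 Suck ⇒ <B|clean|clean>
t=4 Suck ⇒ <B|clean|clean>
t=5 Left ⇒ <A|clean|clean>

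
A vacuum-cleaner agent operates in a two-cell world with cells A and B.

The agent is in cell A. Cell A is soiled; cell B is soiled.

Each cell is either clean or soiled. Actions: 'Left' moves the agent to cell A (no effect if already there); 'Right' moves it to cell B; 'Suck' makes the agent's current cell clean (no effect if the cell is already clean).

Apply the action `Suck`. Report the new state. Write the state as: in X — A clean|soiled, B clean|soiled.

start: in A — A soiled, B soiled
t=1 Suck ⇒ in A — A clean, B soiled

in A — A clean, B soiled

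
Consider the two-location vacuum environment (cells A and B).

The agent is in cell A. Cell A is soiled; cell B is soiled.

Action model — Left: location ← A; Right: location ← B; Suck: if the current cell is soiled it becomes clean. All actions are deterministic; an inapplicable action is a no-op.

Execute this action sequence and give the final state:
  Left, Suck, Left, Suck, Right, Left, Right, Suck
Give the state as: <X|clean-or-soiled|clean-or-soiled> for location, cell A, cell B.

step 1/8 (Left): <A|soiled|soiled>
step 2/8 (Suck): <A|clean|soiled>
step 3/8 (Left): <A|clean|soiled>
step 4/8 (Suck): <A|clean|soiled>
step 5/8 (Right): <B|clean|soiled>
step 6/8 (Left): <A|clean|soiled>
step 7/8 (Right): <B|clean|soiled>
step 8/8 (Suck): <B|clean|clean>

<B|clean|clean>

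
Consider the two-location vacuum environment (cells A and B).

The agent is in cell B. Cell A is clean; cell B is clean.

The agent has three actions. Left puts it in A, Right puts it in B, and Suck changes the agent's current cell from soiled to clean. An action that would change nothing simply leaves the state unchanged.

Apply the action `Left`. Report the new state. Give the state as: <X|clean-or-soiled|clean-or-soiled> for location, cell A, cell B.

start: <B|clean|clean>
t=1 Left ⇒ <A|clean|clean>

<A|clean|clean>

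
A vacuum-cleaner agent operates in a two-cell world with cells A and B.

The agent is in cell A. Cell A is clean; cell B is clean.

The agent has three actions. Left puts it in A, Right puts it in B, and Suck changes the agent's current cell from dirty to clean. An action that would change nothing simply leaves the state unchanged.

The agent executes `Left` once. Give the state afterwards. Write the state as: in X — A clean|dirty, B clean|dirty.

in A — A clean, B clean

start: in A — A clean, B clean
t=1 Left ⇒ in A — A clean, B clean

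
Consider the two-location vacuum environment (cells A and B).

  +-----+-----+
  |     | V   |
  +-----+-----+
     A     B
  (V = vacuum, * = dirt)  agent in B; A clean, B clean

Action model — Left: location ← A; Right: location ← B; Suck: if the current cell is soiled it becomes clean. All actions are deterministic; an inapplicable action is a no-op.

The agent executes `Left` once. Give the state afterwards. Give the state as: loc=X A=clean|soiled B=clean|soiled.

loc=A A=clean B=clean

start: loc=B A=clean B=clean
step 1/1 (Left): loc=A A=clean B=clean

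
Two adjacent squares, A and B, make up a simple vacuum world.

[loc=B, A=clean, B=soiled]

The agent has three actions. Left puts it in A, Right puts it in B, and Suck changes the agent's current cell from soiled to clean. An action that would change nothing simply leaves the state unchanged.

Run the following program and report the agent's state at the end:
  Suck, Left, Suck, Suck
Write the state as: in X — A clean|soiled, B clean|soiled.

in A — A clean, B clean

Suck (#1): in B — A clean, B clean
Left (#2): in A — A clean, B clean
Suck (#3): in A — A clean, B clean
Suck (#4): in A — A clean, B clean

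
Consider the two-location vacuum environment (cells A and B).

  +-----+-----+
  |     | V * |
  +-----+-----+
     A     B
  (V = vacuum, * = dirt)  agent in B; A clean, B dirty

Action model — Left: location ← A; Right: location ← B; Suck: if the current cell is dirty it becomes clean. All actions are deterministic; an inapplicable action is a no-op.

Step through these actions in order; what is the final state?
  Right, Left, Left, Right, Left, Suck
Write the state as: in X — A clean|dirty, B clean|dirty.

step 1/6 (Right): in B — A clean, B dirty
step 2/6 (Left): in A — A clean, B dirty
step 3/6 (Left): in A — A clean, B dirty
step 4/6 (Right): in B — A clean, B dirty
step 5/6 (Left): in A — A clean, B dirty
step 6/6 (Suck): in A — A clean, B dirty

in A — A clean, B dirty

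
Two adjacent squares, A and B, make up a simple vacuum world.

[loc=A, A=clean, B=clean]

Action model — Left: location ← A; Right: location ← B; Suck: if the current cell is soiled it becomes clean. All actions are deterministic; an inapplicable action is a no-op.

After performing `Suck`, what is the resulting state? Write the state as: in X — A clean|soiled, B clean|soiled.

start: in A — A clean, B clean
1. Suck → in A — A clean, B clean

in A — A clean, B clean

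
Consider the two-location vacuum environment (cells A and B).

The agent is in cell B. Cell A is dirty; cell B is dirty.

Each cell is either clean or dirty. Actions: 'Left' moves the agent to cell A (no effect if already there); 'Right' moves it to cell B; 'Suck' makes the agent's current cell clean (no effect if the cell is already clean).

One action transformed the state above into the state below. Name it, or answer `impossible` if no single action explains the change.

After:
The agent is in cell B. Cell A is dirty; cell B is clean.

Suck

try  Left: (A; A:dirty, B:dirty)
try Right: (B; A:dirty, B:dirty)
try  Suck: (B; A:dirty, B:clean)  ← match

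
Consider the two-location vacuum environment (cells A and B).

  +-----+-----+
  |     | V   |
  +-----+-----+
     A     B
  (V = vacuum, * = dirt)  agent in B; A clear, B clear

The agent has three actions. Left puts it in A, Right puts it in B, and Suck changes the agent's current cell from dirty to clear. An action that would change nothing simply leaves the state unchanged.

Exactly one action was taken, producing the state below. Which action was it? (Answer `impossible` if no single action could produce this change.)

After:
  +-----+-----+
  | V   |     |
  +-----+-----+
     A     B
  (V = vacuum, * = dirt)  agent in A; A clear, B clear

Left

try  Left: in A — A clear, B clear  ← match
try Right: in B — A clear, B clear
try  Suck: in B — A clear, B clear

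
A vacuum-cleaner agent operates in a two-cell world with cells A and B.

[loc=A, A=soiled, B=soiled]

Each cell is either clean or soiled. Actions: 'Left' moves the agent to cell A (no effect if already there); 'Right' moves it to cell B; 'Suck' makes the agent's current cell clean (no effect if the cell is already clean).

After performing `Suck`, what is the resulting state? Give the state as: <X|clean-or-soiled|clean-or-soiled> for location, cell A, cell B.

start: <A|soiled|soiled>
step 1/1 (Suck): <A|clean|soiled>

<A|clean|soiled>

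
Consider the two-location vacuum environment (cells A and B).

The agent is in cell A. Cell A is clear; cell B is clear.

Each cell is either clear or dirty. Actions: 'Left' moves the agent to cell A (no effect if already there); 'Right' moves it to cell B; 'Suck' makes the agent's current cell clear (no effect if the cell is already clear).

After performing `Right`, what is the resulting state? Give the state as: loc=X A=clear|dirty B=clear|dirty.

start: loc=A A=clear B=clear
Right (#1): loc=B A=clear B=clear

loc=B A=clear B=clear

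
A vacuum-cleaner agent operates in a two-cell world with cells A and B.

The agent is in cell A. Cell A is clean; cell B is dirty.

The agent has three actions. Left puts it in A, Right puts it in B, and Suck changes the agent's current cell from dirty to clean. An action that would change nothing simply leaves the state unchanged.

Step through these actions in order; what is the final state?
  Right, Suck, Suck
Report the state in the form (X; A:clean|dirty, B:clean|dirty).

(B; A:clean, B:clean)

step 1/3 (Right): (B; A:clean, B:dirty)
step 2/3 (Suck): (B; A:clean, B:clean)
step 3/3 (Suck): (B; A:clean, B:clean)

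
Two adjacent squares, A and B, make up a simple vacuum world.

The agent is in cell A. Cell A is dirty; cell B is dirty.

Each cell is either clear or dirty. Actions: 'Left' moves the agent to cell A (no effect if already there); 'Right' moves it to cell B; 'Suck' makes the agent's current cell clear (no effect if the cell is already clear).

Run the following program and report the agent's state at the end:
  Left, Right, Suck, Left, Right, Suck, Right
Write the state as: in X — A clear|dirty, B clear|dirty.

in B — A dirty, B clear

[1] after Left: in A — A dirty, B dirty
[2] after Right: in B — A dirty, B dirty
[3] after Suck: in B — A dirty, B clear
[4] after Left: in A — A dirty, B clear
[5] after Right: in B — A dirty, B clear
[6] after Suck: in B — A dirty, B clear
[7] after Right: in B — A dirty, B clear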